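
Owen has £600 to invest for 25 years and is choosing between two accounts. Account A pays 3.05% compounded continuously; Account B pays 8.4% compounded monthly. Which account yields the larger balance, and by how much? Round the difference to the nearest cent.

Account B, by £3,577.81

Account A growth factor: e^(0.0305·25) = e^0.7625 ≈ 2.143628599; balance ≈ 1,286.1772.
Account B growth factor: (1 + 0.007)^300 ≈ 8.106645204; balance ≈ 4,863.9871.
Account B is larger by 3,577.8100.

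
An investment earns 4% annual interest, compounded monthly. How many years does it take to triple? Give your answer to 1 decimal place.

27.5 years

(1 + 0.00333333)^(12t) = 3.
12t = ln 3 / ln(1 + 0.00333333) ≈ 1.0986/0.00332779 ≈ 330.1327.
t ≈ 27.5111.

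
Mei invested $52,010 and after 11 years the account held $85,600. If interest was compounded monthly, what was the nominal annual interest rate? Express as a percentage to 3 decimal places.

4.538%

The 132-period growth factor is 85,600/52,010 = 1.64584.
r/12 = 1.64584^(1/132) − 1 ≈ 0.00378175, so r ≈ 12·0.00378175 = 4.53810%.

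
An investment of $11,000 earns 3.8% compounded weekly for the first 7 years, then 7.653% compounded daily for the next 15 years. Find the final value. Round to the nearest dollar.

$45,224

Phase 1: 11,000·(1 + 0.038/52)^364 ≈ 14,350.6915.
Phase 2: 14,350.6915·(1 + 0.07653/365)^5475 ≈ 45,223.9945.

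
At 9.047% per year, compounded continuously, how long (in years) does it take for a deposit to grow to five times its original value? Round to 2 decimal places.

17.79 years

e^(0.09047t) = 5, so 0.09047t = ln 5 ≈ 1.6094.
t ≈ 1.6094/0.09047 ≈ 17.7897.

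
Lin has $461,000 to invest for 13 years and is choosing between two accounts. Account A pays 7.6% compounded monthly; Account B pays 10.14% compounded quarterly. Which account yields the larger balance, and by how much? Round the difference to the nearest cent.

Account B, by $460,211.94

Account A growth factor: (1 + 0.076/12)^156 ≈ 2.677502563677; balance ≈ 1,234,328.6819.
Account B growth factor: (1 + 0.02535)^52 ≈ 3.675793109249; balance ≈ 1,694,540.6234.
Account B is larger by 460,211.9415.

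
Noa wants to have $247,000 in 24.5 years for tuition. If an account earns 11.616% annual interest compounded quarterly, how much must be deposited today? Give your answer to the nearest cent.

$14,939.49

Growth factor = (1 + 0.02904)^98 ≈ 16.5333610464.
P = 247,000/16.5333610464 ≈ 14,939.4911.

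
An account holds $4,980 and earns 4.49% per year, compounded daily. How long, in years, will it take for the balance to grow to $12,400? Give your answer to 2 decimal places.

20.32 years

(1 + 0.000123014)^(365t) = 12,400/4,980 = 2.49.
365t·ln(1 + 0.000123014) = ln(2.49); 365t = 0.91227/0.000123006 ≈ 7416.4317.
t ≈ 20.3190 years.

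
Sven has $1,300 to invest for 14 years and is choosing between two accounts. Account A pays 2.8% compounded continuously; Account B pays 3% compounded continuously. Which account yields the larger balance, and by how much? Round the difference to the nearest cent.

Account B, by $54.63

Account A growth factor: e^(0.028·14) = e^0.392 ≈ 1.479937711; balance ≈ 1,923.9190.
Account B growth factor: e^(0.03·14) = e^0.42 ≈ 1.521961556; balance ≈ 1,978.5500.
Account B is larger by 54.6310.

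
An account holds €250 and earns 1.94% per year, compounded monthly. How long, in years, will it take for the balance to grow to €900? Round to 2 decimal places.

66.08 years

We need (1 + 0.00161667)^(12t) = 3.6, so 12t = ln 3.6 / ln 1.001617 ≈ 792.9705.
t ≈ 792.9705/12 = 66.0809 years.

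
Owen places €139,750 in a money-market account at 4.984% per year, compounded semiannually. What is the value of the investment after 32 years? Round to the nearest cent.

Periodic rate = 4.984%/2 = 0.02492; periods = 2·32 = 64.
A = 139,750·(1 + 0.02492)^64 ≈ 139,750·4.83234515367 ≈ 675,320.2352.

€675,320.24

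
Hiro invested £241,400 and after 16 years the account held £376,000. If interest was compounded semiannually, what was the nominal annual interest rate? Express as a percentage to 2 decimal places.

(1 + r/2)^32 = 376,000/241,400 = 1.55758.
1 + r/2 = 1.55758^(1/32) ≈ 1.013944, so r/2 ≈ 0.0139443.
r ≈ 2·0.0139443 = 2.78885%.

2.79%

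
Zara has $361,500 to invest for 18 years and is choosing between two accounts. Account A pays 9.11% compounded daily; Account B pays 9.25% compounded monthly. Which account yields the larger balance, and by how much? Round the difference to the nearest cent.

Account A growth factor: (1 + 0.0911/365)^6570 ≈ 5.153084131877; balance ≈ 1,862,839.9137.
Account B growth factor: (1 + 0.0925/12)^216 ≈ 5.25203489331; balance ≈ 1,898,610.6139.
Account B is larger by 35,770.7003.

Account B, by $35,770.70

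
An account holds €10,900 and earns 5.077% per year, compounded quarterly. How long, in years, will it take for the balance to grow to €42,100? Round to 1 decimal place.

26.8 years

(1 + 0.0126925)^(4t) = 42,100/10,900 = 3.8624.
4t·ln(1 + 0.0126925) = ln(3.8624); 4t = 1.3513/0.0126126 ≈ 107.1375.
t ≈ 26.7844 years.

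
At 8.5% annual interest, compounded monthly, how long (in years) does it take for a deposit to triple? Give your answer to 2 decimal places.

12.97 years

(1 + 0.00708333)^(12t) = 3.
12t = ln 3 / ln(1 + 0.00708333) ≈ 1.0986/0.00705836 ≈ 155.6469.
t ≈ 12.9706.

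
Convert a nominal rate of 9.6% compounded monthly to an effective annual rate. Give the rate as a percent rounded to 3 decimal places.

One year is 12 periods at 0.008 each: (1 + 0.008)^12 ≈ 1.100339.
EAR = 1.100339 − 1 ≈ 10.03387%.

10.034%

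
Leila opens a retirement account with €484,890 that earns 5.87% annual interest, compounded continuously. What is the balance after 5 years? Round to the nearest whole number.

A = P·e^(rt) = 484,890·e^(0.0587·5) = 484,890·e^0.2935.
e^0.2935 ≈ 1.34111317941, so A ≈ 650,292.3696.

€650,292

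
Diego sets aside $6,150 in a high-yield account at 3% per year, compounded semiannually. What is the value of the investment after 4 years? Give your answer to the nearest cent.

$6,927.93

Growth factor = (1 + 0.015)^8 ≈ 1.126492587.
A ≈ 6,150 × 1.126492587 ≈ 6,927.9294.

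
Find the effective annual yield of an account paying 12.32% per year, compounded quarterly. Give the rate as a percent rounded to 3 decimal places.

EAR = (1 + 12.32%/4)^4 − 1 = (1 + 0.0308)^4 − 1.
(1 + 0.0308)^4 ≈ 1.12901, so EAR ≈ 12.90096%.

12.901%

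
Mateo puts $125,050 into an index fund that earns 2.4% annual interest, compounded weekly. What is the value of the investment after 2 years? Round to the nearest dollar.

Growth factor = (1 + 0.024/52)^104 ≈ 1.04915903738.
A ≈ 125,050 × 1.04915903738 ≈ 131,197.3376.

$131,197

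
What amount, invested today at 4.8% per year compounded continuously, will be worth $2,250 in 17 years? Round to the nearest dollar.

P = A·e^(−rt) = 2,250·e^(−0.816).
e^(−0.816) ≈ 0.4421969093, so P ≈ 994.9430.

$995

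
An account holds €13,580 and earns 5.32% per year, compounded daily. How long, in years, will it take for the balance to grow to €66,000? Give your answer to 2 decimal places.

29.72 years

(1 + 0.000145753)^(365t) = 66,000/13,580 = 4.8601.
365t·ln(1 + 0.000145753) = ln(4.8601); 365t = 1.5811/0.000145743 ≈ 10848.2654.
t ≈ 29.7213 years.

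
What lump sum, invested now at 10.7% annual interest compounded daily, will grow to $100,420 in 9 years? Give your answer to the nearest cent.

Periodic rate = 10.7%/365 = 0.000293151; 3285 periods.
P = 100,420/(1 + 0.107/365)^3285 ≈ 100,420/2.61917367165 ≈ 38,340.3365.

$38,340.34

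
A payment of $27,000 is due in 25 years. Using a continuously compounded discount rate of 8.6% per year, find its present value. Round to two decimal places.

P = A·e^(−rt) = 27,000·e^(−2.15).
e^(−2.15) ≈ 0.11648415777, so P ≈ 3,145.0723.

$3,145.07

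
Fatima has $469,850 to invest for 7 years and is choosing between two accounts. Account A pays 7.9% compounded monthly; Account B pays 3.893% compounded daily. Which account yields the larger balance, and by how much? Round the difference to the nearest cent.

Account A growth factor: (1 + 0.079/12)^84 ≈ 1.73531275283; balance ≈ 815,336.6969.
Account B growth factor: (1 + 0.03893/365)^2555 ≈ 1.31323750785; balance ≈ 617,024.6431.
Account A is larger by 198,312.0539.

Account A, by $198,312.05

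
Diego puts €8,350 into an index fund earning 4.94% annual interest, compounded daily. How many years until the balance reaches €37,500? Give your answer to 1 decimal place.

(1 + 0.000135342)^(365t) = 37,500/8,350 = 4.491.
365t·ln(1 + 0.000135342) = ln(4.491); 365t = 1.5021/0.000135333 ≈ 11099.1109.
t ≈ 30.4085 years.

30.4 years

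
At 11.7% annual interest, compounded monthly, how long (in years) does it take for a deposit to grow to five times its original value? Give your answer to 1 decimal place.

(1 + 0.00975)^(12t) = 5.
12t = ln 5 / ln(1 + 0.00975) ≈ 1.6094/0.00970278 ≈ 165.8740.
t ≈ 13.8228.

13.8 years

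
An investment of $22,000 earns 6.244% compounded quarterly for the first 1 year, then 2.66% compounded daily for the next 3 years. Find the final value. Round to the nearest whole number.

Phase 1: 22,000·(1 + 0.01561)^4 ≈ 23,406.1808.
Phase 2: 23,406.1808·(1 + 0.0266/365)^1095 ≈ 25,350.4686.

$25,350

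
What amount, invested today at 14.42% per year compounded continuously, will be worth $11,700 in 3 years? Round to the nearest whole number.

$7,591

P = A·e^(−rt) = 11,700·e^(−0.4326).
e^(−0.4326) ≈ 0.64881996789, so P ≈ 7,591.1936.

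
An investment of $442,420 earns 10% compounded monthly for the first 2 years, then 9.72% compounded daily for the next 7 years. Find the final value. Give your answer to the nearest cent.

After 2 years at 10%: 442,420 × 1.220390961376 ≈ 539,925.3691.
Then 7 years at 9.72%: 539,925.3691 × 1.974488584678 ≈ 1,066,076.4779.

$1,066,076.48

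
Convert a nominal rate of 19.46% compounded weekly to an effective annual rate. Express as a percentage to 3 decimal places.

21.438%

One year is 52 periods at 0.00374231 each: (1 + 0.00374231)^52 ≈ 1.214384.
EAR = 1.214384 − 1 ≈ 21.43838%.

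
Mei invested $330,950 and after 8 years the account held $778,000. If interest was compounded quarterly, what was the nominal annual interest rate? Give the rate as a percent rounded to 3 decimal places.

(1 + r/4)^32 = 778,000/330,950 = 2.35081.
1 + r/4 = 2.35081^(1/32) ≈ 1.027071, so r/4 ≈ 0.0270712.
r ≈ 4·0.0270712 = 10.82847%.

10.828%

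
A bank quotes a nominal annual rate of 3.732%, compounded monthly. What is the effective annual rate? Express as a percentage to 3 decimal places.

One year is 12 periods at 0.00311 each: (1 + 0.00311)^12 ≈ 1.037965.
EAR = 1.037965 − 1 ≈ 3.79650%.

3.797%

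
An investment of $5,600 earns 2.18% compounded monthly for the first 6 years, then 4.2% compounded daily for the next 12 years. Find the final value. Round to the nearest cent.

$10,563.65

Phase 1: 5,600·(1 + 0.0218/12)^72 ≈ 6,381.7856.
Phase 2: 6,381.7856·(1 + 0.042/365)^4380 ≈ 10,563.6508.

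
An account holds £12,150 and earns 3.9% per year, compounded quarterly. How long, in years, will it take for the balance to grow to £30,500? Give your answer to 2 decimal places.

We need (1 + 0.00975)^(4t) = 2.5103, so 4t = ln 2.5103 / ln 1.00975 ≈ 94.8592.
t ≈ 94.8592/4 = 23.7148 years.

23.71 years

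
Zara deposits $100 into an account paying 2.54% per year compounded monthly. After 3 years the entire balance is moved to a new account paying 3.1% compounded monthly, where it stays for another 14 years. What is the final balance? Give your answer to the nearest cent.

Phase 1: 100·(1 + 0.0254/12)^36 ≈ 107.9091.
Phase 2: 107.9091·(1 + 0.031/12)^168 ≈ 166.4558.

$166.46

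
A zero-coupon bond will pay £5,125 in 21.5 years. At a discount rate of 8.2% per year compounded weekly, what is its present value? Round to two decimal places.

£880.31

Periodic rate = 8.2%/52 = 0.00157692; 1118 periods.
P = 5,125/(1 + 0.082/52)^1118 ≈ 5,125/5.821811118 ≈ 880.3102.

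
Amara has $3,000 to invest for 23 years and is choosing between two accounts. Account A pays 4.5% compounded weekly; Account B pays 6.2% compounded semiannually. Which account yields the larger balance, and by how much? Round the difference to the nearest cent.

Account B, by $3,777.02

Account A growth factor: (1 + 0.045/52)^1196 ≈ 2.813846537; balance ≈ 8,441.5396.
Account B growth factor: (1 + 0.031)^46 ≈ 4.0728517575; balance ≈ 12,218.5553.
Account B is larger by 3,777.0157.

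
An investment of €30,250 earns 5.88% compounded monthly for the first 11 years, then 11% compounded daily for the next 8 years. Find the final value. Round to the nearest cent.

Phase 1: 30,250·(1 + 0.0049)^132 ≈ 57,668.8221.
Phase 2: 57,668.8221·(1 + 0.11/365)^2920 ≈ 139,015.3149.

€139,015.31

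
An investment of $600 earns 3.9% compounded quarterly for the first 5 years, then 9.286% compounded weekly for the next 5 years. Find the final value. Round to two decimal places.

$1,158.49

Phase 1: 600·(1 + 0.00975)^20 ≈ 728.4982.
Phase 2: 728.4982·(1 + 0.09286/52)^260 ≈ 1,158.4881.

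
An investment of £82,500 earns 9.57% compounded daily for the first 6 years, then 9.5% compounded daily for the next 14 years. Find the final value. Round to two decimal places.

Phase 1: 82,500·(1 + 0.0957/365)^2190 ≈ 146,484.9996.
Phase 2: 146,484.9996·(1 + 0.095/365)^5110 ≈ 553,770.2996.

£553,770.30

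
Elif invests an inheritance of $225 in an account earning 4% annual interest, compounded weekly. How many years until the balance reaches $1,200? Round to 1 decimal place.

We need (1 + 0.000769231)^(52t) = 5.3333, so 52t = ln 5.3333 / ln 1.000769 ≈ 2177.0062.
t ≈ 2177.0062/52 = 41.8655 years.

41.9 years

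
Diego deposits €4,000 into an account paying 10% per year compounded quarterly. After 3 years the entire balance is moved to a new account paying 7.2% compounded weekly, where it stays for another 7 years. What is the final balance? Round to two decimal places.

After 3 years at 10%: 4,000 × 1.344888824 ≈ 5,379.5553.
Then 7 years at 7.2%: 5,379.5553 × 1.654752414 ≈ 8,901.8321.

€8,901.83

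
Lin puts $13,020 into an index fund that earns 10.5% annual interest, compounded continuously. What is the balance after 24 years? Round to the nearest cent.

A = P·e^(rt) = 13,020·e^(0.105·24) = 13,020·e^2.52.
e^2.52 ≈ 12.4285966636, so A ≈ 161,820.3286.

$161,820.33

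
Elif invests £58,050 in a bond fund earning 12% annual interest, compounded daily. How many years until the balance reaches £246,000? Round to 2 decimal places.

We need (1 + 0.000328767)^(365t) = 4.2377, so 365t = ln 4.2377 / ln 1.000329 ≈ 4392.9702.
t ≈ 4392.9702/365 = 12.0355 years.

12.04 years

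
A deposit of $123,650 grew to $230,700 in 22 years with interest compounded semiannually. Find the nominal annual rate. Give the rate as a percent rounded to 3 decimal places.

(1 + r/2)^44 = 230,700/123,650 = 1.86575.
1 + r/2 = 1.86575^(1/44) ≈ 1.014275, so r/2 ≈ 0.0142751.
r ≈ 2·0.0142751 = 2.85502%.

2.855%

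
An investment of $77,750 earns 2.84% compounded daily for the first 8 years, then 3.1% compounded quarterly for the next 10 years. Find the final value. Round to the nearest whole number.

$132,886

Phase 1: 77,750·(1 + 0.0284/365)^2920 ≈ 97,581.6743.
Phase 2: 97,581.6743·(1 + 0.00775)^40 ≈ 132,886.4007.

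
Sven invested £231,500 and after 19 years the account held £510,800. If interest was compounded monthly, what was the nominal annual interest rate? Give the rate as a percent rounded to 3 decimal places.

(1 + r/12)^228 = 510,800/231,500 = 2.20648.
1 + r/12 = 2.20648^(1/228) ≈ 1.003477, so r/12 ≈ 0.00347708.
r ≈ 12·0.00347708 = 4.17249%.

4.172%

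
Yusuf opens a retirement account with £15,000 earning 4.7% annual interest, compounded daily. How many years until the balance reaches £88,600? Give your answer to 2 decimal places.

37.79 years

(1 + 0.000128767)^(365t) = 88,600/15,000 = 5.9067.
365t·ln(1 + 0.000128767) = ln(5.9067); 365t = 1.7761/0.000128759 ≈ 13793.8626.
t ≈ 37.7914 years.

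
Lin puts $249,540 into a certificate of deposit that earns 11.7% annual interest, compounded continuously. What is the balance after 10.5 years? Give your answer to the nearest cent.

A = P·e^(rt) = 249,540·e^(0.117·10.5) = 249,540·e^1.2285.
e^1.2285 ≈ 3.41610153894, so A ≈ 852,453.9780.

$852,453.98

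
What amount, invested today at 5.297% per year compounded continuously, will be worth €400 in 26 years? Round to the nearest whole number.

€101

P = A·e^(−rt) = 400·e^(−1.37722).
e^(−1.37722) ≈ 0.252278914, so P ≈ 100.9116.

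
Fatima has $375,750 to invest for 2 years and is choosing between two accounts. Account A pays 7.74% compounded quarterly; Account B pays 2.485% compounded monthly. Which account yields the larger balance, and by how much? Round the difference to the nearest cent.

Account A, by $43,135.26

Account A growth factor: (1 + 0.01935)^8 ≈ 1.16569952107; balance ≈ 438,011.5950.
Account B growth factor: (1 + 0.02485/12)^24 ≈ 1.05090175588; balance ≈ 394,876.3348.
Account A is larger by 43,135.2603.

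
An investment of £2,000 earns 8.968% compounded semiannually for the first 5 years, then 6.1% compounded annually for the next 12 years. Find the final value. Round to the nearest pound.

£6,311

Phase 1: 2,000·(1 + 0.04484)^10 ≈ 3,101.1866.
Phase 2: 3,101.1866·(1 + 0.061)^12 ≈ 6,311.2082.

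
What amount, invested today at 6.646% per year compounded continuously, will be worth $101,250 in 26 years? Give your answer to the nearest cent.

$17,986.70

P = A·e^(−rt) = 101,250·e^(−1.72796).
e^(−1.72796) ≈ 0.177646439311, so P ≈ 17,986.7020.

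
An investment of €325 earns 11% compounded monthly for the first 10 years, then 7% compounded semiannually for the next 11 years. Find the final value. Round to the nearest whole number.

€2,071

Phase 1: 325·(1 + 0.11/12)^120 ≈ 971.4736.
Phase 2: 971.4736·(1 + 0.035)^22 ≈ 2,070.7073.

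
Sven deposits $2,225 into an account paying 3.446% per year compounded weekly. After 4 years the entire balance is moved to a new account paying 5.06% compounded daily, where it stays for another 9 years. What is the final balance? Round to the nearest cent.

$4,026.59

Phase 1: 2,225·(1 + 0.03446/52)^208 ≈ 2,553.7204.
Phase 2: 2,553.7204·(1 + 0.0506/365)^3285 ≈ 4,026.5893.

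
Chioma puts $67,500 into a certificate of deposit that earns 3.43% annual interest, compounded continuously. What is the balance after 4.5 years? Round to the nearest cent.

$78,765.70

A = P·e^(rt) = 67,500·e^(0.0343·4.5) = 67,500·e^0.15435.
e^0.15435 ≈ 1.16689923, so A ≈ 78,765.6980.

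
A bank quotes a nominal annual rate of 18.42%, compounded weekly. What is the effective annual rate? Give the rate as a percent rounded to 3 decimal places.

20.187%

One year is 52 periods at 0.00354231 each: (1 + 0.00354231)^52 ≈ 1.201865.
EAR = 1.201865 − 1 ≈ 20.18650%.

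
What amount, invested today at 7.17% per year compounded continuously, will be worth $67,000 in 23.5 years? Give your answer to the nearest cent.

$12,425.40

P = A·e^(−rt) = 67,000·e^(−1.68495).
e^(−1.68495) ≈ 0.18545370441, so P ≈ 12,425.3982.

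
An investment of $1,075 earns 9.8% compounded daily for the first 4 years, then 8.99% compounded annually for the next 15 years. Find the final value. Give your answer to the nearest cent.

$5,786.67

Phase 1: 1,075·(1 + 0.098/365)^1460 ≈ 1,590.8493.
Phase 2: 1,590.8493·(1 + 0.0899)^15 ≈ 5,786.6716.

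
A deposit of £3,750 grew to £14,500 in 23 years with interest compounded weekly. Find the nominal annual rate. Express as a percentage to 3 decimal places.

(1 + r/52)^1196 = 14,500/3,750 = 3.86667.
1 + r/52 = 3.86667^(1/1196) ≈ 1.001131, so r/52 ≈ 0.0011314.
r ≈ 52·0.0011314 = 5.88329%.

5.883%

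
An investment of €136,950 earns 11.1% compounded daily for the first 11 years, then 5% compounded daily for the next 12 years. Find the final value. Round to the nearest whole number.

Phase 1: 136,950·(1 + 0.111/365)^4015 ≈ 464,253.2842.
Phase 2: 464,253.2842·(1 + 0.05/365)^4380 ≈ 845,889.8772.

€845,890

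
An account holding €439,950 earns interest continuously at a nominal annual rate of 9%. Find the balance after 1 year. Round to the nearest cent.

€481,381.98

A = P·e^(rt) = 439,950·e^(0.09·1) = 439,950·e^0.09.
e^0.09 ≈ 1.09417428371, so A ≈ 481,381.9761.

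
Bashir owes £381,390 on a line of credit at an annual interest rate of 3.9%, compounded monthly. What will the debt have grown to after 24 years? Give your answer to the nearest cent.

Growth factor = (1 + 0.00325)^288 ≈ 2.54589507476.
A ≈ 381,390 × 2.54589507476 ≈ 970,978.9226.

£970,978.92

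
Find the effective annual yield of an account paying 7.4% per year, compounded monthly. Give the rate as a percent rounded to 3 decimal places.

EAR = (1 + 7.4%/12)^12 − 1 = (1 + 0.00616667)^12 − 1.
(1 + 0.00616667)^12 ≈ 1.076562, so EAR ≈ 7.65621%.

7.656%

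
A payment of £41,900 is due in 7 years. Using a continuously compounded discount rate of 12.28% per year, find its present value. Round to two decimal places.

£17,737.58

P = A·e^(−rt) = 41,900·e^(−0.8596).
e^(−0.8596) ≈ 0.42333138101, so P ≈ 17,737.5849.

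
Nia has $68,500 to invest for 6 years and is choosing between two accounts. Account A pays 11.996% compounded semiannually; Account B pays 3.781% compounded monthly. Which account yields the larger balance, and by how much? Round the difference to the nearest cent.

A: (1 + 0.05998)^12 ≈ 2.01174092746, so 68,500 × 2.01174092746 ≈ 137,804.2535.
B: (1 + 0.03781/12)^72 ≈ 1.2542068113, so 68,500 × 1.2542068113 ≈ 85,913.1666.
Difference ≈ 51,891.0870 in favor of A.

Account A, by $51,891.09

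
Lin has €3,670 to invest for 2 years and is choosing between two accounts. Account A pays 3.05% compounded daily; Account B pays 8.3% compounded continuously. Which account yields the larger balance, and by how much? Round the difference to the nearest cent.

Account B, by €431.87

Account A growth factor: (1 + 0.0305/365)^730 ≈ 1.062896205; balance ≈ 3,900.8291.
Account B growth factor: e^(0.083·2) = e^0.166 ≈ 1.180573102; balance ≈ 4,332.7033.
Account B is larger by 431.8742.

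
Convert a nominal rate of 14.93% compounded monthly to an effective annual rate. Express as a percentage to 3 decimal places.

EAR = (1 + 14.93%/12)^12 − 1 = (1 + 0.0124417)^12 − 1.
(1 + 0.0124417)^12 ≈ 1.159952, so EAR ≈ 15.99523%.

15.995%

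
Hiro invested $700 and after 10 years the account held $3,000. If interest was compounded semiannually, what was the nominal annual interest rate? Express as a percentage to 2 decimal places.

The 20-period growth factor is 3,000/700 = 4.28571.
r/2 = 4.28571^(1/20) − 1 ≈ 0.0754771, so r ≈ 2·0.0754771 = 15.09542%.

15.10%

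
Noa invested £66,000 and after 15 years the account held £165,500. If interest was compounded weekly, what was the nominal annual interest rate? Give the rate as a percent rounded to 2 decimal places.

6.13%

The 780-period growth factor is 165,500/66,000 = 2.50758.
r/52 = 2.50758^(1/780) − 1 ≈ 0.00117931, so r ≈ 52·0.00117931 = 6.13239%.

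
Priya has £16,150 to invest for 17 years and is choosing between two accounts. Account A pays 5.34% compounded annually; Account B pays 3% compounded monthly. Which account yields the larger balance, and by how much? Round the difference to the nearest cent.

A: (1 + 0.0534)^17 ≈ 2.4215103986, so 16,150 × 2.4215103986 ≈ 39,107.3929.
B: (1 + 0.0025)^204 ≈ 1.6642316751, so 16,150 × 1.6642316751 ≈ 26,877.3416.
Difference ≈ 12,230.0514 in favor of A.

Account A, by £12,230.05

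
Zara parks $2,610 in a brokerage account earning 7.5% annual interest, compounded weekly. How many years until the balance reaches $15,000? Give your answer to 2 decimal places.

(1 + 0.00144231)^(52t) = 15,000/2,610 = 5.7471.
52t·ln(1 + 0.00144231) = ln(5.7471); 52t = 1.7487/0.00144127 ≈ 1213.3061.
t ≈ 23.3328 years.

23.33 years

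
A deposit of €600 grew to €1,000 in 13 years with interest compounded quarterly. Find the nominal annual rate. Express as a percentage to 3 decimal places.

(1 + r/4)^52 = 1,000/600 = 1.66667.
1 + r/4 = 1.66667^(1/52) ≈ 1.009872, so r/4 ≈ 0.00987198.
r ≈ 4·0.00987198 = 3.94879%.

3.949%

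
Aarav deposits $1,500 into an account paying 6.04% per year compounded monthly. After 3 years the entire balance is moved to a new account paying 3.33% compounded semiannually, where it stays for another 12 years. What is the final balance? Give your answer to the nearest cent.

$2,671.18

After 3 years at 6.04%: 1,500 × 1.198110227 ≈ 1,797.1653.
Then 12 years at 3.33%: 1,797.1653 × 1.486329713 ≈ 2,671.1802.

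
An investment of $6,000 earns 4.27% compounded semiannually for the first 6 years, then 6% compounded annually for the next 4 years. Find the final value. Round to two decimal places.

After 6 years at 4.27%: 6,000 × 1.288531734 ≈ 7,731.1904.
Then 4 years at 6%: 7,731.1904 × 1.26247696 ≈ 9,760.4498.

$9,760.45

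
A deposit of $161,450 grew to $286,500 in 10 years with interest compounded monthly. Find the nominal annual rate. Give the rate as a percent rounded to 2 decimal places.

5.75%

(1 + r/12)^120 = 286,500/161,450 = 1.77454.
1 + r/12 = 1.77454^(1/120) ≈ 1.004791, so r/12 ≈ 0.00479097.
r ≈ 12·0.00479097 = 5.74916%.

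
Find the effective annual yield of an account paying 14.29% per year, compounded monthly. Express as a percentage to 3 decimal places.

EAR = (1 + 14.29%/12)^12 − 1 = (1 + 0.0119083)^12 − 1.
(1 + 0.0119083)^12 ≈ 1.152641, so EAR ≈ 15.26410%.

15.264%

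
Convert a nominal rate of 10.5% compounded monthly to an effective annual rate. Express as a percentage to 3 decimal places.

EAR = (1 + 10.5%/12)^12 − 1 = (1 + 0.00875)^12 − 1.
(1 + 0.00875)^12 ≈ 1.110203, so EAR ≈ 11.02035%.

11.020%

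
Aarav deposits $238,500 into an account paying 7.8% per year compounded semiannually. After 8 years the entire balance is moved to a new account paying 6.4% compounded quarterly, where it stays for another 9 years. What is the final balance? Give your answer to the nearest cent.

Phase 1: 238,500·(1 + 0.039)^16 ≈ 439,882.9656.
Phase 2: 439,882.9656·(1 + 0.016)^36 ≈ 778,951.8811.

$778,951.88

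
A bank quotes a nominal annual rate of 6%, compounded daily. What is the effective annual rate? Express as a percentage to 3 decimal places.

6.183%

EAR = (1 + 6%/365)^365 − 1 = (1 + 0.000164384)^365 − 1.
(1 + 0.000164384)^365 ≈ 1.061831, so EAR ≈ 6.18313%.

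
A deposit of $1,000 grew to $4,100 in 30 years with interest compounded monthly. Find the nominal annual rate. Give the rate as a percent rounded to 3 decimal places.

4.713%

The 360-period growth factor is 4,100/1,000 = 4.1.
r/12 = 4.1^(1/360) − 1 ≈ 0.0039271, so r ≈ 12·0.0039271 = 4.71252%.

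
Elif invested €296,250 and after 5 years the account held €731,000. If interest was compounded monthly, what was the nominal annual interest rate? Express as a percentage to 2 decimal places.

(1 + r/12)^60 = 731,000/296,250 = 2.46751.
1 + r/12 = 2.46751^(1/60) ≈ 1.015167, so r/12 ≈ 0.0151674.
r ≈ 12·0.0151674 = 18.20084%.

18.20%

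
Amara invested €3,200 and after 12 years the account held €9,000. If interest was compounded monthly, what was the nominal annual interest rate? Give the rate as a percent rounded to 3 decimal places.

8.648%

(1 + r/12)^144 = 9,000/3,200 = 2.8125.
1 + r/12 = 2.8125^(1/144) ≈ 1.007207, so r/12 ≈ 0.00720691.
r ≈ 12·0.00720691 = 8.64830%.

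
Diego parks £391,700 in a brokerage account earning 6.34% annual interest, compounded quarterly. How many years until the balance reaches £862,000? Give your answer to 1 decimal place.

12.5 years

We need (1 + 0.01585)^(4t) = 2.2007, so 4t = ln 2.2007 / ln 1.01585 ≈ 50.1573.
t ≈ 50.1573/4 = 12.5393 years.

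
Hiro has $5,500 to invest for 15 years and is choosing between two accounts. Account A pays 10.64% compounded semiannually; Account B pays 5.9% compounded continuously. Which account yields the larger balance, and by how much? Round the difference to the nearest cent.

Account A, by $12,716.42

Account A growth factor: (1 + 0.0532)^30 ≈ 4.7350602891; balance ≈ 26,042.8316.
Account B growth factor: e^(0.059·15) = e^0.885 ≈ 2.4229843915; balance ≈ 13,326.4142.
Account A is larger by 12,716.4174.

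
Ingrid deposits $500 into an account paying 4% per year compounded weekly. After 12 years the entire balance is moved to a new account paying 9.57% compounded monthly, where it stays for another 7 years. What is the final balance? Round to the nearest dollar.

Phase 1: 500·(1 + 0.04/52)^624 ≈ 807.8881.
Phase 2: 807.8881·(1 + 0.007975)^84 ≈ 1,574.4582.

$1,574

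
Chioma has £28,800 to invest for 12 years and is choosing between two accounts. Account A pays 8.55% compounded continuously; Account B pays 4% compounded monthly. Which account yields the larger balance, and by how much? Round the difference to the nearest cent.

Account A growth factor: e^(0.0855·12) = e^1.026 ≈ 2.78988395; balance ≈ 80,348.6578.
Account B growth factor: (1 + 0.04/12)^144 ≈ 1.6147849232; balance ≈ 46,505.8058.
Account A is larger by 33,842.8520.

Account A, by £33,842.85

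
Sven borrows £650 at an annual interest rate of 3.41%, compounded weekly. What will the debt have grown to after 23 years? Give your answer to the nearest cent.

£1,423.70

Periodic rate = 3.41%/52 = 0.000655769; periods = 52·23 = 1196.
A = 650·(1 + 0.0341/52)^1196 ≈ 650·2.190309707 ≈ 1,423.7013.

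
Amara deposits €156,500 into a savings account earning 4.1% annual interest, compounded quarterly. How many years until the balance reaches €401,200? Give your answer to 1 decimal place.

(1 + 0.01025)^(4t) = 401,200/156,500 = 2.5636.
4t·ln(1 + 0.01025) = ln(2.5636); 4t = 0.9414/0.0101978 ≈ 92.3142.
t ≈ 23.0785 years.

23.1 years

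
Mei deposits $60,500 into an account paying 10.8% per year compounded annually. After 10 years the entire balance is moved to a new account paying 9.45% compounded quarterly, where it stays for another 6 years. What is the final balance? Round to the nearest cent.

$295,484.16

After 10 years at 10.8%: 60,500 × 2.78867307754 ≈ 168,714.7212.
Then 6 years at 9.45%: 168,714.7212 × 1.75138335914 ≈ 295,484.1551.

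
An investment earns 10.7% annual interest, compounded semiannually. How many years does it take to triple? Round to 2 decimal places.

(1 + 0.0535)^(2t) = 3.
2t = ln 3 / ln(1 + 0.0535) ≈ 1.0986/0.052118 ≈ 21.0793.
t ≈ 10.5397.

10.54 years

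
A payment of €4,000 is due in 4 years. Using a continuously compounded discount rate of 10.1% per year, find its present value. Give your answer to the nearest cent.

P = A·e^(−rt) = 4,000·e^(−0.404).
e^(−0.404) ≈ 0.6676441213, so P ≈ 2,670.5765.

€2,670.58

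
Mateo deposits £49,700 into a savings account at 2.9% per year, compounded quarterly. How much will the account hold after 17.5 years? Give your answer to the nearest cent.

£82,407.31

Growth factor = (1 + 0.00725)^70 ≈ 1.6580946737.
A ≈ 49,700 × 1.6580946737 ≈ 82,407.3053.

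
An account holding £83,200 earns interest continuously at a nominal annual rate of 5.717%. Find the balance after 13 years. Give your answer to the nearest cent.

£174,942.50

A = P·e^(rt) = 83,200·e^(0.05717·13) = 83,200·e^0.74321.
e^0.74321 ≈ 2.10267427742, so A ≈ 174,942.4999.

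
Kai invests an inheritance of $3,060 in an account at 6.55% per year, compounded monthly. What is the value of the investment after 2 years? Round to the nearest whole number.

Periodic rate = 6.55%/12 = 0.00545833; periods = 12·2 = 24.
A = 3,060·(1 + 0.0655/12)^24 ≈ 3,060·1.139561768 ≈ 3,487.0590.

$3,487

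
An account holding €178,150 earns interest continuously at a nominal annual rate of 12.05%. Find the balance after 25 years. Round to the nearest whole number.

€3,623,247

A = P·e^(rt) = 178,150·e^(0.1205·25) = 178,150·e^3.0125.
e^3.0125 ≈ 20.33818187604, so A ≈ 3,623,247.1012.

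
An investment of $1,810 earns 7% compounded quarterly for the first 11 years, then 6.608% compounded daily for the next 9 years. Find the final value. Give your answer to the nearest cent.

$7,038.06

Phase 1: 1,810·(1 + 0.0175)^44 ≈ 3,883.2286.
Phase 2: 3,883.2286·(1 + 0.06608/365)^3285 ≈ 7,038.0638.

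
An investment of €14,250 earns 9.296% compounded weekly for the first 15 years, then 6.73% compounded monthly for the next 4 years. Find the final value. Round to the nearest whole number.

Phase 1: 14,250·(1 + 0.09296/52)^780 ≈ 57,392.4069.
Phase 2: 57,392.4069·(1 + 0.0673/12)^48 ≈ 75,065.4155.

€75,065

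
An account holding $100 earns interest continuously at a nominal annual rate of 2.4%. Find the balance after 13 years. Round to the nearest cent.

$136.62

A = P·e^(rt) = 100·e^(0.024·13) = 100·e^0.312.
e^0.312 ≈ 1.36615469, so A ≈ 136.6155.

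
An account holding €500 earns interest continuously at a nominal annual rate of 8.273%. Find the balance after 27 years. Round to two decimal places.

€4,667.22

A = P·e^(rt) = 500·e^(0.08273·27) = 500·e^2.23371.
e^2.23371 ≈ 9.334432664, so A ≈ 4,667.2163.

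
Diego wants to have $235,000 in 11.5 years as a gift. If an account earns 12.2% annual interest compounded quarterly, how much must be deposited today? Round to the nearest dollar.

$59,001

Periodic rate = 12.2%/4 = 0.0305; 46 periods.
P = 235,000/(1 + 0.0305)^46 ≈ 235,000/3.98297720865 ≈ 59,001.0908.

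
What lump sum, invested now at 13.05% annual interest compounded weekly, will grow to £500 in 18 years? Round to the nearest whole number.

Growth factor = (1 + 0.1305/52)^936 ≈ 10.4443105.
P = 500/10.4443105 ≈ 47.8730.

£48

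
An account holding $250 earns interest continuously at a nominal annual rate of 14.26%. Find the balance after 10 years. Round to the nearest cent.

A = P·e^(rt) = 250·e^(0.1426·10) = 250·e^1.426.
e^1.426 ≈ 4.16201778, so A ≈ 1,040.5044.

$1,040.50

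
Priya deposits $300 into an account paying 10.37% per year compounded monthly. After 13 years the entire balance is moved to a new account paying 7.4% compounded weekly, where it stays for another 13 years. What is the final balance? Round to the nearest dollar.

After 13 years at 10.37%: 300 × 3.82786967 ≈ 1,148.3609.
Then 13 years at 7.4%: 1,148.3609 × 2.615136117 ≈ 3,003.1201.

$3,003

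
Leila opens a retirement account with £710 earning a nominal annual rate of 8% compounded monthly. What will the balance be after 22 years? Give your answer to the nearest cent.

Periodic rate = 8%/12 = 0.00666667; periods = 12·22 = 264.
A = 710·(1 + 0.08/12)^264 ≈ 710·5.778587512 ≈ 4,102.7971.

£4,102.80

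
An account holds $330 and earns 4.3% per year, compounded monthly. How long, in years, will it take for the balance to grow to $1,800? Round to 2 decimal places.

We need (1 + 0.00358333)^(12t) = 5.4545, so 12t = ln 5.4545 / ln 1.003583 ≈ 474.2754.
t ≈ 474.2754/12 = 39.5230 years.

39.52 years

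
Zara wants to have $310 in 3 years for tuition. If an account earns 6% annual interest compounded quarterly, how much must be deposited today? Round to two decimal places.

Growth factor = (1 + 0.015)^12 ≈ 1.19561817.
P = 310/1.19561817 ≈ 259.2801.

$259.28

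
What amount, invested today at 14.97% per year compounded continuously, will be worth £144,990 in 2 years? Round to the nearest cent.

£107,475.70

P = A·e^(−rt) = 144,990·e^(−0.2994).
e^(−0.2994) ≈ 0.741262844988, so P ≈ 107,475.6999.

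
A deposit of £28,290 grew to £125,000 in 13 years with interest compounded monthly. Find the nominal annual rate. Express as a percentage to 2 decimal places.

(1 + r/12)^156 = 125,000/28,290 = 4.41852.
1 + r/12 = 4.41852^(1/156) ≈ 1.00957, so r/12 ≈ 0.00956989.
r ≈ 12·0.00956989 = 11.48387%.

11.48%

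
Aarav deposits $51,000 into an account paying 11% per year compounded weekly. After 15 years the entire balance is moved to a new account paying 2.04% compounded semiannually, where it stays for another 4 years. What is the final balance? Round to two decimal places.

$287,513.42

After 15 years at 11%: 51,000 × 5.19791334353 ≈ 265,093.5805.
Then 4 years at 2.04%: 265,093.5805 × 1.08457331156 ≈ 287,513.4225.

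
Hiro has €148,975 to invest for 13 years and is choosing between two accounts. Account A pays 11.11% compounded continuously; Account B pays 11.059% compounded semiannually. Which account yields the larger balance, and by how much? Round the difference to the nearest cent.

Account A growth factor: e^(0.1111·13) = e^1.4443 ≈ 4.23888388533; balance ≈ 631,487.7268.
Account B growth factor: (1 + 0.055295)^26 ≈ 4.05248010806; balance ≈ 603,718.2241.
Account A is larger by 27,769.5027.

Account A, by €27,769.50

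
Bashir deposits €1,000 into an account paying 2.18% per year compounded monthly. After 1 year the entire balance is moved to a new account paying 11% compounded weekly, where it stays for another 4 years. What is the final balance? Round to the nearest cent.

€1,586.16

Phase 1: 1,000·(1 + 0.0218/12)^12 ≈ 1,022.0191.
Phase 2: 1,022.0191·(1 + 0.11/52)^208 ≈ 1,586.1592.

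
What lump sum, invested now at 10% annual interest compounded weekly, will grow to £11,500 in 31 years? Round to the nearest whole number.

Periodic rate = 10%/52 = 0.00192308; 1612 periods.
P = 11,500/(1 + 0.1/52)^1612 ≈ 11,500/22.131967283 ≈ 519.6104.

£520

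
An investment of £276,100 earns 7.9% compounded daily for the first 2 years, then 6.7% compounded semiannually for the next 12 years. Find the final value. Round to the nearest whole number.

After 2 years at 7.9%: 276,100 × 1.17114617243 ≈ 323,353.4582.
Then 12 years at 6.7%: 323,353.4582 × 2.20521807305 ≈ 713,064.8900.

£713,065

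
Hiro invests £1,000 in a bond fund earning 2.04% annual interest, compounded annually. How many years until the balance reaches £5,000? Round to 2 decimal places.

We need (1 + 0.0204)^t = 5, so t = ln 5 / ln 1.0204 ≈ 79.6960.

79.70 years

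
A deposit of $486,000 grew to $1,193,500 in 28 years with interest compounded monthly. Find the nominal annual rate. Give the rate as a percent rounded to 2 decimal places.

The 336-period growth factor is 1,193,500/486,000 = 2.45576.
r/12 = 2.45576^(1/336) − 1 ≈ 0.0026775, so r ≈ 12·0.0026775 = 3.21300%.

3.21%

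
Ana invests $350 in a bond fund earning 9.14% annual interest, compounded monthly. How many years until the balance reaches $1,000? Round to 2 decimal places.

11.53 years

We need (1 + 0.00761667)^(12t) = 2.8571, so 12t = ln 2.8571 / ln 1.007617 ≈ 138.3565.
t ≈ 138.3565/12 = 11.5297 years.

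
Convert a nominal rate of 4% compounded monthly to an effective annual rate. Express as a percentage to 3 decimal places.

One year is 12 periods at 0.00333333 each: (1 + 0.00333333)^12 ≈ 1.040742.
EAR = 1.040742 − 1 ≈ 4.07415%.

4.074%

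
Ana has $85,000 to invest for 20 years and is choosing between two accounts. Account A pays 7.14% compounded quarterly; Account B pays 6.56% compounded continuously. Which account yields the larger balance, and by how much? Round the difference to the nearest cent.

Account A growth factor: (1 + 0.01785)^80 ≈ 4.11815300247; balance ≈ 350,043.0052.
Account B growth factor: e^(0.0656·20) = e^1.312 ≈ 3.71359347693; balance ≈ 315,655.4455.
Account A is larger by 34,387.5597.

Account A, by $34,387.56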